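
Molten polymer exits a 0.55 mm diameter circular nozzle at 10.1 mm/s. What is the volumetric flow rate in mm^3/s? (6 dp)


A = pi*(0.55/2)^2 = 0.23758294 mm^2
Q = 0.23758294 * 10.1 = 2.399588 mm^3/s


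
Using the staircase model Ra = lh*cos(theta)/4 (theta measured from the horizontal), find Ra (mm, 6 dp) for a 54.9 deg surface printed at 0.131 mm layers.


Ra = 0.131 * cos(54.9) / 4 = 0.018831 mm


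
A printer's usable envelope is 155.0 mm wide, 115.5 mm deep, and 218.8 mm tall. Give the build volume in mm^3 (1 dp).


V = 155.0 * 115.5 * 218.8 = 3917067.0 mm^3


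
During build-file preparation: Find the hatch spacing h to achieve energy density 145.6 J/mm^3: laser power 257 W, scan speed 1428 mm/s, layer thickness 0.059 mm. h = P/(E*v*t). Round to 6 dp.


h = 257 / (145.6*1428*0.059) = 0.02095 mm


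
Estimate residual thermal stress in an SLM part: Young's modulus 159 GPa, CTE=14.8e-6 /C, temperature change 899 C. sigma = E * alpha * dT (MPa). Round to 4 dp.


sigma = 159*1000 * 14.8e-6 * 899 = 2115.5268 MPa


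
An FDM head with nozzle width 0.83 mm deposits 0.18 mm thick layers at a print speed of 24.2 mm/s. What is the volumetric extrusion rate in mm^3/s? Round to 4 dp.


Rate = 0.83 * 0.18 * 24.2 = 3.6155 mm^3/s


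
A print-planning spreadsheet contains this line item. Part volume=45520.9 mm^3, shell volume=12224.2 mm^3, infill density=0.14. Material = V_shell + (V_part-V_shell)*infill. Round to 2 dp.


V_infill = (45520.9 - 12224.2) * 0.14 = 4661.54
V_total = 12224.2 + 4661.54 = 16885.74 mm^3


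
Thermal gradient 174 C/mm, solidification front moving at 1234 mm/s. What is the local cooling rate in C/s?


CR = 174 * 1234 = 214716 C/s


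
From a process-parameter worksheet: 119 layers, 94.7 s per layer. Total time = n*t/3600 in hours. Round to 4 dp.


t = 119 * 94.7 / 3600 = 3.1304 hrs


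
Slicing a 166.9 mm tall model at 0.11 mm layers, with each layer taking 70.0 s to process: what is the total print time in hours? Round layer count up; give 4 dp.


Layers = ceil(166.9/0.11) = 1518
t = 1518 * 70.0 / 3600 = 29.5167 hrs


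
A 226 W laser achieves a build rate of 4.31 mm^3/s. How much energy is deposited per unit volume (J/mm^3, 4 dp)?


SE = 226 / 4.31 = 52.4362 J/mm^3


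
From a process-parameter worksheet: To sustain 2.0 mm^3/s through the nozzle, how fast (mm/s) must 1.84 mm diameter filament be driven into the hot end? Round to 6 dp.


A = pi*(1.84/2)^2 = 2.659044
v = 2.0 / 2.659044 = 0.75215 mm/s


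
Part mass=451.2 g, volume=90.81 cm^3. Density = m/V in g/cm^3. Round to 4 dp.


rho = 451.2 / 90.81 = 4.9686 g/cm^3


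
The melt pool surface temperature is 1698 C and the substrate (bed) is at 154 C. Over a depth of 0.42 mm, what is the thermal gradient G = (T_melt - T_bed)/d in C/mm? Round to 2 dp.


G = (1698-154)/0.42 = 3676.19 C/mm


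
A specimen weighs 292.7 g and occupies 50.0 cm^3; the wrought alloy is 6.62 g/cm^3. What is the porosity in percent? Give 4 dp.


rho_part = 292.7 / 50.0 = 5.854 g/cm^3
Porosity = (1 - 5.854/6.62)*100 = 11.571 %


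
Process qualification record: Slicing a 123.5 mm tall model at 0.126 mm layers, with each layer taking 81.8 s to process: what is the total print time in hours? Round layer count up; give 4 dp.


Layers = ceil(123.5/0.126) = 981
t = 981 * 81.8 / 3600 = 22.2905 hrs


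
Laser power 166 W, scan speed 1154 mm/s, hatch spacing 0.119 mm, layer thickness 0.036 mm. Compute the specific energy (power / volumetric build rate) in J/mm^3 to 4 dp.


Build rate = 1154 * 0.119 * 0.036 = 4.943736 mm^3/s
SE = 166 / 4.943736 = 33.5778 J/mm^3


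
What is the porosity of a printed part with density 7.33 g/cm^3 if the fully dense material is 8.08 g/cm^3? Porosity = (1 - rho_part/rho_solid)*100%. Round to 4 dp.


Porosity = (1-7.33/8.08)*100 = 9.2822 %


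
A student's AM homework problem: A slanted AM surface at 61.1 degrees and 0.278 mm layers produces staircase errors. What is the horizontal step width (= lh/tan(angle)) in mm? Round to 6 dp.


step = 0.278 / tan(61.1) = 0.153464 mm


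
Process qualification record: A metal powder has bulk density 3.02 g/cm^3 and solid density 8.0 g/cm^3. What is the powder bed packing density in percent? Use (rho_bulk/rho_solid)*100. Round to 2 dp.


Packing = (3.02/8.0)*100 = 37.75 %


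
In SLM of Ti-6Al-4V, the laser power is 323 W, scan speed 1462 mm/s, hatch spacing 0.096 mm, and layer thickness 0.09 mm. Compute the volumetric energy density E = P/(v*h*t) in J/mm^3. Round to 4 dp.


E = 323 / (1462*0.096*0.09) = 25.5706 J/mm^3


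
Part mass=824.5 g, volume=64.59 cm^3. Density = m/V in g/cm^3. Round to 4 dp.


rho = 824.5 / 64.59 = 12.7651 g/cm^3


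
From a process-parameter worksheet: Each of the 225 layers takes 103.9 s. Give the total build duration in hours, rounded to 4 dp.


t = 225 * 103.9 / 3600 = 6.4938 hrs


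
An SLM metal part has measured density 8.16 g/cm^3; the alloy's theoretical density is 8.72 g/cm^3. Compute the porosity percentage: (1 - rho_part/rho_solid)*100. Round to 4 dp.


Porosity = (1-8.16/8.72)*100 = 6.422 %


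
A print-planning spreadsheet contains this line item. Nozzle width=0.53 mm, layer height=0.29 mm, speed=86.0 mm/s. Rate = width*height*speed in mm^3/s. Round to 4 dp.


Rate = 0.53 * 0.29 * 86.0 = 13.2182 mm^3/s


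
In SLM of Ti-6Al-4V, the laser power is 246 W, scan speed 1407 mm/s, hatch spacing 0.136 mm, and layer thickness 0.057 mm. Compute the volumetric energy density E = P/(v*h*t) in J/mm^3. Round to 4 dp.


E = 246 / (1407*0.136*0.057) = 22.5542 J/mm^3


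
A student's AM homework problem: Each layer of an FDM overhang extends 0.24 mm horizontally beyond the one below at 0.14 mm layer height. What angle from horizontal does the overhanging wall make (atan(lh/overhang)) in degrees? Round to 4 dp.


angle = atan(0.14/0.24) = 30.2564 degrees


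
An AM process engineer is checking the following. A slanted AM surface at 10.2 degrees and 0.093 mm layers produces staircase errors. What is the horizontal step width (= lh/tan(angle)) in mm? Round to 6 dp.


step = 0.093 / tan(10.2) = 0.516872 mm


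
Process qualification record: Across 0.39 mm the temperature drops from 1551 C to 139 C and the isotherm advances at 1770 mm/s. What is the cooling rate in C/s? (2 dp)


G = (1551-139)/0.39 = 3620.51282051 C/mm
CR = 3620.51282051 * 1770 = 6408307.69 C/s


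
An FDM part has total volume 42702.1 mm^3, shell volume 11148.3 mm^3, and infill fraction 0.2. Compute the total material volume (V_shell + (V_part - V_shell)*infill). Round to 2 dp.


V_infill = (42702.1 - 11148.3) * 0.2 = 6310.76
V_total = 11148.3 + 6310.76 = 17459.06 mm^3


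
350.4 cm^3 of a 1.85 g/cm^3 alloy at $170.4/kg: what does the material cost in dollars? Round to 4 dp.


Mass = 350.4*1.85/1000 = 0.64824 kg
Cost = 0.64824 * 170.4 = 110.4601 $


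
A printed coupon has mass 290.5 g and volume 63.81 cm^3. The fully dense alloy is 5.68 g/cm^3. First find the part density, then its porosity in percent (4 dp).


rho_part = 290.5 / 63.81 = 4.55257797 g/cm^3
Porosity = (1 - 4.55257797/5.68)*100 = 19.849 %


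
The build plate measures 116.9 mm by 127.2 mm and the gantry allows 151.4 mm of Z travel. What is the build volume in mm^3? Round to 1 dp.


V = 116.9 * 127.2 * 151.4 = 2251269.6 mm^3


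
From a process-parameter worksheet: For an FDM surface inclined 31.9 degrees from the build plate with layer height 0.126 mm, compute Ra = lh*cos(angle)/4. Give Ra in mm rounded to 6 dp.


Ra = 0.126 * cos(31.9) / 4 = 0.026743 mm


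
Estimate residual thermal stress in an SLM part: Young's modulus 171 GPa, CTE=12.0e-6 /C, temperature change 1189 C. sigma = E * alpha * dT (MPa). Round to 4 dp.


sigma = 171*1000 * 12.0e-6 * 1189 = 2439.828 MPa


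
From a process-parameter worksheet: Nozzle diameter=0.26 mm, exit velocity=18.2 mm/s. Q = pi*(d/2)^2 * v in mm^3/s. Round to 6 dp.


A = pi*(0.26/2)^2 = 0.05309292 mm^2
Q = 0.05309292 * 18.2 = 0.966291 mm^3/s


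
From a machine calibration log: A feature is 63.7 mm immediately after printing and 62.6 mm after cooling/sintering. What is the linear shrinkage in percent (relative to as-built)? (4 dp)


Shrinkage = ((63.7-62.6)/63.7)*100 = 1.7268 %


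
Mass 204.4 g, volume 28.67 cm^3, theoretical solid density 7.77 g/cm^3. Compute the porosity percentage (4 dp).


rho_part = 204.4 / 28.67 = 7.12940356 g/cm^3
Porosity = (1 - 7.12940356/7.77)*100 = 8.2445 %


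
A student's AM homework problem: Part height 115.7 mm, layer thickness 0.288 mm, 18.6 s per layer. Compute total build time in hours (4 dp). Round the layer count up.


Layers = ceil(115.7/0.288) = 402
t = 402 * 18.6 / 3600 = 2.077 hrs


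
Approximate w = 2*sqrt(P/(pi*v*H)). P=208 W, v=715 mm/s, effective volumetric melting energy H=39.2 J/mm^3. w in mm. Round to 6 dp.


w = 2*sqrt(208/(pi*715*39.2)) = 0.097205 mm


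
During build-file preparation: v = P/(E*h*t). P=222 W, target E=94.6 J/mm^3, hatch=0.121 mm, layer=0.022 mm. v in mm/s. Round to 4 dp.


v = 222 / (94.6*0.121*0.022) = 881.5639 mm/s


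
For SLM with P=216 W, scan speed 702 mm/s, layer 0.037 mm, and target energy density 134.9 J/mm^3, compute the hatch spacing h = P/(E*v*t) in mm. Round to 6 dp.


h = 216 / (134.9*702*0.037) = 0.061646 mm


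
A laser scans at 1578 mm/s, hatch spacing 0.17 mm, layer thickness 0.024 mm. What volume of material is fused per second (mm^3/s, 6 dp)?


Rate = 1578 * 0.17 * 0.024 = 6.43824 mm^3/s


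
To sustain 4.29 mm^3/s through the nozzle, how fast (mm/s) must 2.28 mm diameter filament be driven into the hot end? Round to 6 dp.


A = pi*(2.28/2)^2 = 4.082814
v = 4.29 / 4.082814 = 1.050746 mm/s


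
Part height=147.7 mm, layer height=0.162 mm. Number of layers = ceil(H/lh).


Layers = ceil(147.7/0.162) = 912


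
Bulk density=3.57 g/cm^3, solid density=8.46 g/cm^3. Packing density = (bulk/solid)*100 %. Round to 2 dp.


Packing = (3.57/8.46)*100 = 42.2 %


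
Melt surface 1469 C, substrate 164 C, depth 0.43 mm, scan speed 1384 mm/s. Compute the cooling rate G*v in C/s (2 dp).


G = (1469-164)/0.43 = 3034.88372093 C/mm
CR = 3034.88372093 * 1384 = 4200279.07 C/s


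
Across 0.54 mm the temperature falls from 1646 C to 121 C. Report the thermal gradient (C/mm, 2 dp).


G = (1646-121)/0.54 = 2824.07 C/mm


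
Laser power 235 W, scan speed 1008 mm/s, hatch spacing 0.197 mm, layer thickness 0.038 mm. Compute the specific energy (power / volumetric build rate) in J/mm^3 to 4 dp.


Build rate = 1008 * 0.197 * 0.038 = 7.545888 mm^3/s
SE = 235 / 7.545888 = 31.1428 J/mm^3


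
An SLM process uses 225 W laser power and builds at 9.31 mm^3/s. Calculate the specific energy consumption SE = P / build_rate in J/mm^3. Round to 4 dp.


SE = 225 / 9.31 = 24.1676 J/mm^3


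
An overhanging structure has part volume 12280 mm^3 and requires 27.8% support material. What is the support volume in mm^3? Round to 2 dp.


V_support = 12280 * 0.278 = 3413.84 mm^3


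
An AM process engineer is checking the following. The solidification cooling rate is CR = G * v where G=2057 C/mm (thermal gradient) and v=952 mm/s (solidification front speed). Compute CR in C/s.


CR = 2057 * 952 = 1958264 C/s


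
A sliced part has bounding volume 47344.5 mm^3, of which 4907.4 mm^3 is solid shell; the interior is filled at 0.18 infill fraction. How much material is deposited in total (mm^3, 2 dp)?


V_infill = (47344.5 - 4907.4) * 0.18 = 7638.68
V_total = 4907.4 + 7638.68 = 12546.08 mm^3


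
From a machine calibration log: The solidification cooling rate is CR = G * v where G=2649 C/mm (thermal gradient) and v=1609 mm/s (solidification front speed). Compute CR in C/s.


CR = 2649 * 1609 = 4262241 C/s


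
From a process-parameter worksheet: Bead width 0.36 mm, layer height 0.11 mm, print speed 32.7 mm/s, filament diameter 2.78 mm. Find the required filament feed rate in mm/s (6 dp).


Q = 0.36 * 0.11 * 32.7 = 1.29492 mm^3/s
A_fil = pi*(2.78/2)^2 = 6.06987117 mm^2
v_feed = 1.29492 / 6.06987117 = 0.213336 mm/s


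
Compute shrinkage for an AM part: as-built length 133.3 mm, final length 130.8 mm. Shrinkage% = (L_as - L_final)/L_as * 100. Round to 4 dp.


Shrinkage = ((133.3-130.8)/133.3)*100 = 1.8755 %


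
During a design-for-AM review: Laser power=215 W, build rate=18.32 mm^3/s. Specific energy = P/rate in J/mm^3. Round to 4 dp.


SE = 215 / 18.32 = 11.7358 J/mm^3


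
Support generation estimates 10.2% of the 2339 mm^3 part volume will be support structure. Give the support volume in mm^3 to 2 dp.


V_support = 2339 * 0.102 = 238.58 mm^3


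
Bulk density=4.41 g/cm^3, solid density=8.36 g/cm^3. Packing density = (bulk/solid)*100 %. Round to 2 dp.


Packing = (4.41/8.36)*100 = 52.75 %


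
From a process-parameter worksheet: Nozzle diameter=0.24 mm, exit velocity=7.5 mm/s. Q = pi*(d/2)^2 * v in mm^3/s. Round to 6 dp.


A = pi*(0.24/2)^2 = 0.04523893 mm^2
Q = 0.04523893 * 7.5 = 0.339292 mm^3/s


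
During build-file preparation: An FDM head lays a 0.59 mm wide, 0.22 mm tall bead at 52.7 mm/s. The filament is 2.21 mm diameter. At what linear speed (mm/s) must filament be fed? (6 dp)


Q = 0.59 * 0.22 * 52.7 = 6.84046 mm^3/s
A_fil = pi*(2.21/2)^2 = 3.83596317 mm^2
v_feed = 6.84046 / 3.83596317 = 1.783244 mm/s


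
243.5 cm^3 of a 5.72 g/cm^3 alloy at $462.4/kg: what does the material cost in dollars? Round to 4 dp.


Mass = 243.5*5.72/1000 = 1.39282 kg
Cost = 1.39282 * 462.4 = 644.04 $


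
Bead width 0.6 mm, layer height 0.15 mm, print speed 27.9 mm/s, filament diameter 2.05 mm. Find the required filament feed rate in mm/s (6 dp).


Q = 0.6 * 0.15 * 27.9 = 2.511 mm^3/s
A_fil = pi*(2.05/2)^2 = 3.30063578 mm^2
v_feed = 2.511 / 3.30063578 = 0.760763 mm/s


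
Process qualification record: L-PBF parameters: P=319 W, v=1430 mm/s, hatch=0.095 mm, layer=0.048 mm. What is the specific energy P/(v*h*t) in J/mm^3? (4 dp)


Build rate = 1430 * 0.095 * 0.048 = 6.5208 mm^3/s
SE = 319 / 6.5208 = 48.9204 J/mm^3


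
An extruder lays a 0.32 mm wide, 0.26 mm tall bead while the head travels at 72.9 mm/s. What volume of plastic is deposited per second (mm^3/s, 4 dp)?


Rate = 0.32 * 0.26 * 72.9 = 6.0653 mm^3/s


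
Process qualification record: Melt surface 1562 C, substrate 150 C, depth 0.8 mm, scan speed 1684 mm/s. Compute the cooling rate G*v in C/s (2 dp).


G = (1562-150)/0.8 = 1765.0 C/mm
CR = 1765.0 * 1684 = 2972260.0 C/s


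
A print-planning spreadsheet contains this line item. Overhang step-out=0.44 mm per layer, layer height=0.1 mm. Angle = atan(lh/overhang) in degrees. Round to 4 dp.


angle = atan(0.1/0.44) = 12.8043 degrees


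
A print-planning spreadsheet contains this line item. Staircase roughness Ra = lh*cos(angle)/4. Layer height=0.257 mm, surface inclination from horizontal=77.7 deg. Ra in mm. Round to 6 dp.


Ra = 0.257 * cos(77.7) / 4 = 0.013687 mm


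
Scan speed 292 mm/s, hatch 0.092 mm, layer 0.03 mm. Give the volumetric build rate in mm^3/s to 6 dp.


Rate = 292 * 0.092 * 0.03 = 0.80592 mm^3/s


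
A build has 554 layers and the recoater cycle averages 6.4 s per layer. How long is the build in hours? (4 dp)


t = 554 * 6.4 / 3600 = 0.9849 hrs


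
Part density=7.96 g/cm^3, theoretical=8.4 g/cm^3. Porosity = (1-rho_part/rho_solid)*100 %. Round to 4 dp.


Porosity = (1-7.96/8.4)*100 = 5.2381 %


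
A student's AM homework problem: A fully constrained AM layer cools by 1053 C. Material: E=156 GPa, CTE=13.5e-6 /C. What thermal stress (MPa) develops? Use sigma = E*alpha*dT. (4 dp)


sigma = 156*1000 * 13.5e-6 * 1053 = 2217.618 MPa


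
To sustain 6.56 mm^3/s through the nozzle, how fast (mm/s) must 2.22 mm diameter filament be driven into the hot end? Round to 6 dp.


A = pi*(2.22/2)^2 = 3.870756
v = 6.56 / 3.870756 = 1.694759 mm/s


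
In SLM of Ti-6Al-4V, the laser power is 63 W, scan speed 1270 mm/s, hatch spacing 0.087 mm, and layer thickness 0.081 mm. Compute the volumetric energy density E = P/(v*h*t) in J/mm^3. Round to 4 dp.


E = 63 / (1270*0.087*0.081) = 7.0393 J/mm^3


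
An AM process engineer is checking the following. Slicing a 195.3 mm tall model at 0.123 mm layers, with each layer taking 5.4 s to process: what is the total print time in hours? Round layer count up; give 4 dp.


Layers = ceil(195.3/0.123) = 1588
t = 1588 * 5.4 / 3600 = 2.382 hrs


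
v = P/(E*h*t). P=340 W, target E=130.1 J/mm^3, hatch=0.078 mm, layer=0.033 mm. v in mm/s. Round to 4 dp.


v = 340 / (130.1*0.078*0.033) = 1015.2969 mm/s


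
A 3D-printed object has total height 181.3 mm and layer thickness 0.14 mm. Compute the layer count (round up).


Layers = ceil(181.3/0.14) = 1295


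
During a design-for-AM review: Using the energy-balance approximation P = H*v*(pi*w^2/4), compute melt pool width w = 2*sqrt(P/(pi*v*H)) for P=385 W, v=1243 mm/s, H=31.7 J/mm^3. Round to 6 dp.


w = 2*sqrt(385/(pi*1243*31.7)) = 0.111537 mm


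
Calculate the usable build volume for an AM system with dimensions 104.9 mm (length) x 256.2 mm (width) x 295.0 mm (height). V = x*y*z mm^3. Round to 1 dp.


V = 104.9 * 256.2 * 295.0 = 7928237.1 mm^3


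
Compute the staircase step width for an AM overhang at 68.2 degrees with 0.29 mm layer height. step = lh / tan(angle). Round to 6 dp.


step = 0.29 / tan(68.2) = 0.115992 mm


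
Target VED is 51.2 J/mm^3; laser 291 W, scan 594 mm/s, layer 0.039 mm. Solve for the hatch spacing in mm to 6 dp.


h = 291 / (51.2*594*0.039) = 0.245342 mm


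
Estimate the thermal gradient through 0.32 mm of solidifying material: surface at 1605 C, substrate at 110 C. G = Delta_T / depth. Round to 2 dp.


G = (1605-110)/0.32 = 4671.88 C/mm


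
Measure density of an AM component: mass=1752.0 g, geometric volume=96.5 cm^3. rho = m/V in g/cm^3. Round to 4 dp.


rho = 1752.0 / 96.5 = 18.1554 g/cm^3


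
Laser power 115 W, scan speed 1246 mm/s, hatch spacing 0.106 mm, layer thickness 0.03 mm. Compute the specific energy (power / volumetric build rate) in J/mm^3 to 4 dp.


Build rate = 1246 * 0.106 * 0.03 = 3.96228 mm^3/s
SE = 115 / 3.96228 = 29.0237 J/mm^3


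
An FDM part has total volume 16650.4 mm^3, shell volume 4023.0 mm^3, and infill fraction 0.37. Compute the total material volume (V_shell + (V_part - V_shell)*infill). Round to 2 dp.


V_infill = (16650.4 - 4023.0) * 0.37 = 4672.14
V_total = 4023.0 + 4672.14 = 8695.14 mm^3


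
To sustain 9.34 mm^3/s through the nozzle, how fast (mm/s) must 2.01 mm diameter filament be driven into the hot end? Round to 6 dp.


A = pi*(2.01/2)^2 = 3.173087
v = 9.34 / 3.173087 = 2.943506 mm/s


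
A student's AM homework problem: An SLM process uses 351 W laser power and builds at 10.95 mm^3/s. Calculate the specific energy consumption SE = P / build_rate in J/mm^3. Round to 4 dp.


SE = 351 / 10.95 = 32.0548 J/mm^3


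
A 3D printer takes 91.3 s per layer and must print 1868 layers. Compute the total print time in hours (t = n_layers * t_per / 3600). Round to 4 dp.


t = 1868 * 91.3 / 3600 = 47.3746 hrs


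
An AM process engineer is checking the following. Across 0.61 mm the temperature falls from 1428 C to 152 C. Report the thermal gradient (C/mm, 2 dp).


G = (1428-152)/0.61 = 2091.8 C/mm


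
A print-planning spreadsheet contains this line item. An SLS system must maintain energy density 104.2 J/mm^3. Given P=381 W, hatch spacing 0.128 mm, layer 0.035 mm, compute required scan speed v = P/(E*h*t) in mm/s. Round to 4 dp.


v = 381 / (104.2*0.128*0.035) = 816.1674 mm/s


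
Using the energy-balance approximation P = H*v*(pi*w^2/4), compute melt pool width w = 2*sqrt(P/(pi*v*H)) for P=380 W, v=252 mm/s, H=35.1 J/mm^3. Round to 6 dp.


w = 2*sqrt(380/(pi*252*35.1)) = 0.23388 mm


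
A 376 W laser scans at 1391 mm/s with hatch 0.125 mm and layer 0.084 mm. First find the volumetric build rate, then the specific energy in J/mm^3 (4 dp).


Build rate = 1391 * 0.125 * 0.084 = 14.6055 mm^3/s
SE = 376 / 14.6055 = 25.7437 J/mm^3


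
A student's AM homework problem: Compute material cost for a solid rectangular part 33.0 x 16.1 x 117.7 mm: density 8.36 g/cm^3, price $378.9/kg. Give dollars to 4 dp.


V = 33.0 * 16.1 * 117.7 = 62534.01 mm^3 = 62.53401 cm^3
Mass = 62.53401 * 8.36 / 1000 = 0.52278432 kg
Cost = 0.52278432 * 378.9 = 198.083 $


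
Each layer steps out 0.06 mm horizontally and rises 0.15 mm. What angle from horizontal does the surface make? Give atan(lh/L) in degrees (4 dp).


angle = atan(0.15/0.06) = 68.1986 degrees


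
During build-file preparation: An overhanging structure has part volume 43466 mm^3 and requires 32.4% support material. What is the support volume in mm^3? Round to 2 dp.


V_support = 43466 * 0.324 = 14082.98 mm^3


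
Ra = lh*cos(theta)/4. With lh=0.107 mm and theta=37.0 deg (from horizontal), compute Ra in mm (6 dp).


Ra = 0.107 * cos(37.0) / 4 = 0.021363 mm


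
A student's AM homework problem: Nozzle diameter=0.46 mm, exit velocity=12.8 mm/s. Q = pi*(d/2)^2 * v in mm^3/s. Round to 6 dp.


A = pi*(0.46/2)^2 = 0.16619025 mm^2
Q = 0.16619025 * 12.8 = 2.127235 mm^3/s


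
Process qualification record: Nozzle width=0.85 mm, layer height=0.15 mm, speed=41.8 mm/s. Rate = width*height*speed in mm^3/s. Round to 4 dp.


Rate = 0.85 * 0.15 * 41.8 = 5.3295 mm^3/s


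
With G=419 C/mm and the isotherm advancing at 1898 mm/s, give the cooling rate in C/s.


CR = 419 * 1898 = 795262 C/s


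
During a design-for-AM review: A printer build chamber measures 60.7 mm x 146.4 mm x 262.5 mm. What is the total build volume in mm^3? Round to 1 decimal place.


V = 60.7 * 146.4 * 262.5 = 2332701.0 mm^3


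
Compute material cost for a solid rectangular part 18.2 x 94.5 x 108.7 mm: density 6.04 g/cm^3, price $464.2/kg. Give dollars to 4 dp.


V = 18.2 * 94.5 * 108.7 = 186953.13 mm^3 = 186.95313 cm^3
Mass = 186.95313 * 6.04 / 1000 = 1.12919691 kg
Cost = 1.12919691 * 464.2 = 524.1732 $


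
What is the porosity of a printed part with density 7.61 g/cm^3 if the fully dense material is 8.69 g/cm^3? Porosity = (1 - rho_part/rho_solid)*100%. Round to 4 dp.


Porosity = (1-7.61/8.69)*100 = 12.4281 %


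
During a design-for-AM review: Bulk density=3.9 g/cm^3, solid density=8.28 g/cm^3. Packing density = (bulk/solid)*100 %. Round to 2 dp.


Packing = (3.9/8.28)*100 = 47.1 %


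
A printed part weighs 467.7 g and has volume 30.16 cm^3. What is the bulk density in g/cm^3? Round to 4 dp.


rho = 467.7 / 30.16 = 15.5073 g/cm^3


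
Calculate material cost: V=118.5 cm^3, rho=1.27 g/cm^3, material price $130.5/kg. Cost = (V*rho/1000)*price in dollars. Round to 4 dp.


Mass = 118.5*1.27/1000 = 0.150495 kg
Cost = 0.150495 * 130.5 = 19.6396 $


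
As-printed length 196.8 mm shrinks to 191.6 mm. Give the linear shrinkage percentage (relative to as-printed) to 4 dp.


Shrinkage = ((196.8-191.6)/196.8)*100 = 2.6423 %


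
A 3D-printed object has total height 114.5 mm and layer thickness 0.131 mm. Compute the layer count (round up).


Layers = ceil(114.5/0.131) = 875


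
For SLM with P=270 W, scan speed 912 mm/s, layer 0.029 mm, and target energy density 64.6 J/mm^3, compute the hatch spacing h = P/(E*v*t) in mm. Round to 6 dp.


h = 270 / (64.6*912*0.029) = 0.15803 mm


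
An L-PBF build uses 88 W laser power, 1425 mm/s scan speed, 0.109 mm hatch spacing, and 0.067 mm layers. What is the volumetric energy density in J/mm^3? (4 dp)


E = 88 / (1425*0.109*0.067) = 8.456 J/mm^3


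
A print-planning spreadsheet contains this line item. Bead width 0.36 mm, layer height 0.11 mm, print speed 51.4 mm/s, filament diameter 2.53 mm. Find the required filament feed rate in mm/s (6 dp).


Q = 0.36 * 0.11 * 51.4 = 2.03544 mm^3/s
A_fil = pi*(2.53/2)^2 = 5.0272551 mm^2
v_feed = 2.03544 / 5.0272551 = 0.404881 mm/s


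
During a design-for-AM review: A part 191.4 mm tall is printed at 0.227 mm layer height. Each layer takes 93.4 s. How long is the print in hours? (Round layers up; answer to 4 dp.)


Layers = ceil(191.4/0.227) = 844
t = 844 * 93.4 / 3600 = 21.8971 hrs


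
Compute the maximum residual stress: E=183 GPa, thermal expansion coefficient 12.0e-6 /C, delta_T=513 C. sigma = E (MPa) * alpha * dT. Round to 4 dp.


sigma = 183*1000 * 12.0e-6 * 513 = 1126.548 MPa


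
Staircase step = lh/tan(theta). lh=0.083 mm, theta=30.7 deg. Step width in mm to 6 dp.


step = 0.083 / tan(30.7) = 0.139788 mm


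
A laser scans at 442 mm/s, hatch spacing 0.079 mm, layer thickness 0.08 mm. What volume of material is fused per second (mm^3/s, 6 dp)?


Rate = 442 * 0.079 * 0.08 = 2.79344 mm^3/s


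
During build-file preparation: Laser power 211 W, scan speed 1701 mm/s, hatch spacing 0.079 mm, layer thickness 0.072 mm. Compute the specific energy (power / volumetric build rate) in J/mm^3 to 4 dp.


Build rate = 1701 * 0.079 * 0.072 = 9.675288 mm^3/s
SE = 211 / 9.675288 = 21.8081 J/mm^3


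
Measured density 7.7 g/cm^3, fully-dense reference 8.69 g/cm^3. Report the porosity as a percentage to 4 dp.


Porosity = (1-7.7/8.69)*100 = 11.3924 %


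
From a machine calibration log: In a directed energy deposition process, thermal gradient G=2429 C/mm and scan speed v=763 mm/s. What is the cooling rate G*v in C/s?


CR = 2429 * 763 = 1853327 C/s


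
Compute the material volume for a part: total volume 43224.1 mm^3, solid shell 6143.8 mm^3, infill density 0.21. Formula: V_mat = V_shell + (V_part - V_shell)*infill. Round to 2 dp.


V_infill = (43224.1 - 6143.8) * 0.21 = 7786.86
V_total = 6143.8 + 7786.86 = 13930.66 mm^3


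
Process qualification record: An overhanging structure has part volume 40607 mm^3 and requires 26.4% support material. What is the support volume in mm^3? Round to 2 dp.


V_support = 40607 * 0.264 = 10720.25 mm^3


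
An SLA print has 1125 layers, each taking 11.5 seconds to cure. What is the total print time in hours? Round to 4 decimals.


t = 1125 * 11.5 / 3600 = 3.5938 hrs


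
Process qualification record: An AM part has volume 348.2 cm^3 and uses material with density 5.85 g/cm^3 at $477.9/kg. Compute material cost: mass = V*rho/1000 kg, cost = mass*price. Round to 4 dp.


Mass = 348.2*5.85/1000 = 2.03697 kg
Cost = 2.03697 * 477.9 = 973.468 $


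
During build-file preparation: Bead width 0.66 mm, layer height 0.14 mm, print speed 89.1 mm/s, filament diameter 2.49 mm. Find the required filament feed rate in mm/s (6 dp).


Q = 0.66 * 0.14 * 89.1 = 8.23284 mm^3/s
A_fil = pi*(2.49/2)^2 = 4.86954715 mm^2
v_feed = 8.23284 / 4.86954715 = 1.690679 mm/s


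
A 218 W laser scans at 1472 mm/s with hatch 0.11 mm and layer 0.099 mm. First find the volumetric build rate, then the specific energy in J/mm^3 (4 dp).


Build rate = 1472 * 0.11 * 0.099 = 16.03008 mm^3/s
SE = 218 / 16.03008 = 13.5994 J/mm^3


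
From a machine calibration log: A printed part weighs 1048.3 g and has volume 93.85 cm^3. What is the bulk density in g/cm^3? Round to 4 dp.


rho = 1048.3 / 93.85 = 11.17 g/cm^3


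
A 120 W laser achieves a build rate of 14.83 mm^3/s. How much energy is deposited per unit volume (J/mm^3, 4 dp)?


SE = 120 / 14.83 = 8.0917 J/mm^3


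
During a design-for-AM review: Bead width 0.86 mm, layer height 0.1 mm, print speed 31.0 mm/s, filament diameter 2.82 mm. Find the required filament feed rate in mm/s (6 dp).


Q = 0.86 * 0.1 * 31.0 = 2.666 mm^3/s
A_fil = pi*(2.82/2)^2 = 6.24580035 mm^2
v_feed = 2.666 / 6.24580035 = 0.426847 mm/s


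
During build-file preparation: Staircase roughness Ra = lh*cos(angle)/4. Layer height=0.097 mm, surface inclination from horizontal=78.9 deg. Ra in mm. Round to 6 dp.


Ra = 0.097 * cos(78.9) / 4 = 0.004669 mm


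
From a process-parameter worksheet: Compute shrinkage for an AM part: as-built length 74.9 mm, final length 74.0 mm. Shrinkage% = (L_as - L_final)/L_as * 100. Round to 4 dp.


Shrinkage = ((74.9-74.0)/74.9)*100 = 1.2016 %


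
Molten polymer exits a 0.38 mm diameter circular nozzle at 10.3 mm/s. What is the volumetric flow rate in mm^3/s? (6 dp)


A = pi*(0.38/2)^2 = 0.11341149 mm^2
Q = 0.11341149 * 10.3 = 1.168138 mm^3/s


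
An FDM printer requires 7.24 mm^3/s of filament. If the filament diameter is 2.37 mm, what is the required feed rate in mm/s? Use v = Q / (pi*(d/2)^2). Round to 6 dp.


A = pi*(2.37/2)^2 = 4.411503
v = 7.24 / 4.411503 = 1.641164 mm/s


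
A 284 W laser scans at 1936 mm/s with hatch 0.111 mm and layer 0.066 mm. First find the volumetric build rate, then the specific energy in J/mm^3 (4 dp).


Build rate = 1936 * 0.111 * 0.066 = 14.183136 mm^3/s
SE = 284 / 14.183136 = 20.0238 J/mm^3


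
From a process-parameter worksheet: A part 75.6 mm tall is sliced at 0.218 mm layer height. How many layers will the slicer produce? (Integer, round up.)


Layers = ceil(75.6/0.218) = 347


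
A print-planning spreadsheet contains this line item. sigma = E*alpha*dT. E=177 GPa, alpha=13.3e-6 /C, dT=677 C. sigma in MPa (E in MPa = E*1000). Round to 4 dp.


sigma = 177*1000 * 13.3e-6 * 677 = 1593.7257 MPa


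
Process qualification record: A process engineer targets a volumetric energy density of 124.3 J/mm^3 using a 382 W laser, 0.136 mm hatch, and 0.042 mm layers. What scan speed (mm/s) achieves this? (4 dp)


v = 382 / (124.3*0.136*0.042) = 538.027 mm/s


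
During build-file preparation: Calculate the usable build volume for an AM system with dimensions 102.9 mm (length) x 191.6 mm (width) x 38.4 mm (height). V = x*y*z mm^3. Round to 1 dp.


V = 102.9 * 191.6 * 38.4 = 757080.6 mm^3


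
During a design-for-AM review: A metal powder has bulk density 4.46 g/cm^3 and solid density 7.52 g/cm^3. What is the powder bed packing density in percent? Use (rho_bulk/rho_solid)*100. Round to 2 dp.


Packing = (4.46/7.52)*100 = 59.31 %


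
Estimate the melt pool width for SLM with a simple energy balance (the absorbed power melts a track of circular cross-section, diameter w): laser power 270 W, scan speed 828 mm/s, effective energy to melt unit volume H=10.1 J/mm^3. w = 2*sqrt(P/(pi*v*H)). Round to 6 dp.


w = 2*sqrt(270/(pi*828*10.1)) = 0.20275 mm


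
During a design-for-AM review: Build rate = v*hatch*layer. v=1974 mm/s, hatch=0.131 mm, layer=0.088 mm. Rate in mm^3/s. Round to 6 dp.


Rate = 1974 * 0.131 * 0.088 = 22.756272 mm^3/s


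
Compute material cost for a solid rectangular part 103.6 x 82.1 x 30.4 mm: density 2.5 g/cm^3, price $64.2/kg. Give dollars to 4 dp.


V = 103.6 * 82.1 * 30.4 = 258569.024 mm^3 = 258.569024 cm^3
Mass = 258.569024 * 2.5 / 1000 = 0.64642256 kg
Cost = 0.64642256 * 64.2 = 41.5003 $


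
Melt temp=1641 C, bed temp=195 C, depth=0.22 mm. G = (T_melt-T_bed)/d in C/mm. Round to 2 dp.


G = (1641-195)/0.22 = 6572.73 C/mm


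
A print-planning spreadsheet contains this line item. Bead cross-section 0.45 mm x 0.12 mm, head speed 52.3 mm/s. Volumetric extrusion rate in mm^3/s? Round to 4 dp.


Rate = 0.45 * 0.12 * 52.3 = 2.8242 mm^3/s


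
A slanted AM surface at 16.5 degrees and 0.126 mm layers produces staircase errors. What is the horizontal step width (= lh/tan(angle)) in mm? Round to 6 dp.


step = 0.126 / tan(16.5) = 0.425369 mm


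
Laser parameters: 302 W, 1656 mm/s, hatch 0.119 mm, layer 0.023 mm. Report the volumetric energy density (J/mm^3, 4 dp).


E = 302 / (1656*0.119*0.023) = 66.6303 J/mm^3


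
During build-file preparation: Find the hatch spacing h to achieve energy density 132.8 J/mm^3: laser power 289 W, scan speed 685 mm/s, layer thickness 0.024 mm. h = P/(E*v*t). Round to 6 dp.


h = 289 / (132.8*685*0.024) = 0.132373 mm


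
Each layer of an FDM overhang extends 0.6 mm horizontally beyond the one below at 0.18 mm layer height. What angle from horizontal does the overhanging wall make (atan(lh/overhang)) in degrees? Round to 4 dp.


angle = atan(0.18/0.6) = 16.6992 degrees


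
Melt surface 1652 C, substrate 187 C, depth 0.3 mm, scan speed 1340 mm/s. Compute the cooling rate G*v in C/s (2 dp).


G = (1652-187)/0.3 = 4883.33333333 C/mm
CR = 4883.33333333 * 1340 = 6543666.67 C/s


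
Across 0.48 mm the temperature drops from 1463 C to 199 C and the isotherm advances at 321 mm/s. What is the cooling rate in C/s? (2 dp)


G = (1463-199)/0.48 = 2633.33333333 C/mm
CR = 2633.33333333 * 321 = 845300.0 C/s


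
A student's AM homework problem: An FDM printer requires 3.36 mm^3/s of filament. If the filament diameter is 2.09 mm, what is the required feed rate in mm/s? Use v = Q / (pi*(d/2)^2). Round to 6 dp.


A = pi*(2.09/2)^2 = 3.430698
v = 3.36 / 3.430698 = 0.979393 mm/s


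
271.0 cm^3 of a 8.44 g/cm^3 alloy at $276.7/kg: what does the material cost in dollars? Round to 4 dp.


Mass = 271.0*8.44/1000 = 2.28724 kg
Cost = 2.28724 * 276.7 = 632.8793 $


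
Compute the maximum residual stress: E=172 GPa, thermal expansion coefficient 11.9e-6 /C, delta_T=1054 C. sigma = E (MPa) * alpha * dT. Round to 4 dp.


sigma = 172*1000 * 11.9e-6 * 1054 = 2157.3272 MPa


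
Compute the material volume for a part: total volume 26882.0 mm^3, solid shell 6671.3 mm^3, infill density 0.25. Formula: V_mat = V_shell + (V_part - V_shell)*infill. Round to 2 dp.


V_infill = (26882.0 - 6671.3) * 0.25 = 5052.68
V_total = 6671.3 + 5052.68 = 11723.98 mm^3


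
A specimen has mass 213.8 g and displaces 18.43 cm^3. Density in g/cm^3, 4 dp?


rho = 213.8 / 18.43 = 11.6007 g/cm^3


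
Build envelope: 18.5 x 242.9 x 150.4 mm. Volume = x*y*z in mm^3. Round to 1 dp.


V = 18.5 * 242.9 * 150.4 = 675845.0 mm^3


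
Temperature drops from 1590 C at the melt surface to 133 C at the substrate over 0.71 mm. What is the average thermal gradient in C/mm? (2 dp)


G = (1590-133)/0.71 = 2052.11 C/mm


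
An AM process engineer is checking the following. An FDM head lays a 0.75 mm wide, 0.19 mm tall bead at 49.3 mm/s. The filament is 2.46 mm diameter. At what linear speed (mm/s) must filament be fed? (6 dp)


Q = 0.75 * 0.19 * 49.3 = 7.02525 mm^3/s
A_fil = pi*(2.46/2)^2 = 4.75291553 mm^2
v_feed = 7.02525 / 4.75291553 = 1.478093 mm/s


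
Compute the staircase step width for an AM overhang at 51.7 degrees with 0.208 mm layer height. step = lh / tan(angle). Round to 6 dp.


step = 0.208 / tan(51.7) = 0.164269 mm


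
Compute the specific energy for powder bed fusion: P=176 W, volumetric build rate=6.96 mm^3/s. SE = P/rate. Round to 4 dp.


SE = 176 / 6.96 = 25.2874 J/mm^3


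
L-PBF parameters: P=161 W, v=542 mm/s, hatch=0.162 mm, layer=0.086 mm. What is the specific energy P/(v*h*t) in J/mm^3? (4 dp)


Build rate = 542 * 0.162 * 0.086 = 7.551144 mm^3/s
SE = 161 / 7.551144 = 21.3213 J/mm^3


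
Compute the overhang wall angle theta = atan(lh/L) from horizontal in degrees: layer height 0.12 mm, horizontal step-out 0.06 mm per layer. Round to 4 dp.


angle = atan(0.12/0.06) = 63.4349 degrees


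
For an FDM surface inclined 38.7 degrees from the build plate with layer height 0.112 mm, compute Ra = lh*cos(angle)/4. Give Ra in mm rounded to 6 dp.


Ra = 0.112 * cos(38.7) / 4 = 0.021852 mm


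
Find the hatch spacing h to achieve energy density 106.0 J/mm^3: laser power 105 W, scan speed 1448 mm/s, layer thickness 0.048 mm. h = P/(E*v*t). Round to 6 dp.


h = 105 / (106.0*1448*0.048) = 0.014252 mm


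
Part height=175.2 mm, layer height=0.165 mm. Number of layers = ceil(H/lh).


Layers = ceil(175.2/0.165) = 1062


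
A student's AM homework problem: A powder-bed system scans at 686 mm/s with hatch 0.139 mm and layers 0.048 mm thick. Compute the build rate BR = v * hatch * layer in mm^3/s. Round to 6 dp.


Rate = 686 * 0.139 * 0.048 = 4.576992 mm^3/s


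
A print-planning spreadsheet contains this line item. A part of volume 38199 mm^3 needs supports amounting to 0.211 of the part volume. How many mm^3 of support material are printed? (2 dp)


V_support = 38199 * 0.211 = 8059.99 mm^3


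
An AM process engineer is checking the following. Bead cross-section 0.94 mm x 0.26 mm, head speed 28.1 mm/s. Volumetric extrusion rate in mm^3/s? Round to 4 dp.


Rate = 0.94 * 0.26 * 28.1 = 6.8676 mm^3/s


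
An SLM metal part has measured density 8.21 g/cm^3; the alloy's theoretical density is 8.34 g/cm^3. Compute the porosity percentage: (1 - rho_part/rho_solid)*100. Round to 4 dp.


Porosity = (1-8.21/8.34)*100 = 1.5588 %


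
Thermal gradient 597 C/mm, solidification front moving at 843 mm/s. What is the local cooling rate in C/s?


CR = 597 * 843 = 503271 C/s


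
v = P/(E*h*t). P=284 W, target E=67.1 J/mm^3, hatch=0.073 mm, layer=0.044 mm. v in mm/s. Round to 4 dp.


v = 284 / (67.1*0.073*0.044) = 1317.7113 mm/s


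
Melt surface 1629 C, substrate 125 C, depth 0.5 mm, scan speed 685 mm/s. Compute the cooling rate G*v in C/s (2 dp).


G = (1629-125)/0.5 = 3008.0 C/mm
CR = 3008.0 * 685 = 2060480.0 C/s


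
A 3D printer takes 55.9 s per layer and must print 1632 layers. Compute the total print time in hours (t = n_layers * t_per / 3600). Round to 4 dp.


t = 1632 * 55.9 / 3600 = 25.3413 hrs


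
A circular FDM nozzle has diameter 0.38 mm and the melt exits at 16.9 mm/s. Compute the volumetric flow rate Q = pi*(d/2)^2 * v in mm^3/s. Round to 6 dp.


A = pi*(0.38/2)^2 = 0.11341149 mm^2
Q = 0.11341149 * 16.9 = 1.916654 mm^3/s


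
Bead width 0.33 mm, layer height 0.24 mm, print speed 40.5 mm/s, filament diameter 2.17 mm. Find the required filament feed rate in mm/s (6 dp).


Q = 0.33 * 0.24 * 40.5 = 3.2076 mm^3/s
A_fil = pi*(2.17/2)^2 = 3.69836141 mm^2
v_feed = 3.2076 / 3.69836141 = 0.867303 mm/s


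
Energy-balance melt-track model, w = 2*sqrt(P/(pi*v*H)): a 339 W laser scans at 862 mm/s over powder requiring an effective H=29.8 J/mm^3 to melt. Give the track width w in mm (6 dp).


w = 2*sqrt(339/(pi*862*29.8)) = 0.129626 mm


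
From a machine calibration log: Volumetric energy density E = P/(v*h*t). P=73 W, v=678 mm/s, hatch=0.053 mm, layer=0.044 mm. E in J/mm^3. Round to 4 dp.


E = 73 / (678*0.053*0.044) = 46.1705 J/mm^3


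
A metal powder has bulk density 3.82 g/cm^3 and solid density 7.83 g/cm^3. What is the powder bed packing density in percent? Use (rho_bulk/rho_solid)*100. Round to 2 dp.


Packing = (3.82/7.83)*100 = 48.79 %


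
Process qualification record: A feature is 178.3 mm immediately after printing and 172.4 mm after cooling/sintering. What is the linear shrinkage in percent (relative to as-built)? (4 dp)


Shrinkage = ((178.3-172.4)/178.3)*100 = 3.309 %


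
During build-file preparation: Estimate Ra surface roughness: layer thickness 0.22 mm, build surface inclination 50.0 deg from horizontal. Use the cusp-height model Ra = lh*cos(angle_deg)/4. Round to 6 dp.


Ra = 0.22 * cos(50.0) / 4 = 0.035353 mm


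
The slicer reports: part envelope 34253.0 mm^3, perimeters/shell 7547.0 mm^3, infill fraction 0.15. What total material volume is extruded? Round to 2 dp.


V_infill = (34253.0 - 7547.0) * 0.15 = 4005.9
V_total = 7547.0 + 4005.9 = 11552.9 mm^3


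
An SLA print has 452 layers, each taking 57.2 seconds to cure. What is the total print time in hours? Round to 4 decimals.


t = 452 * 57.2 / 3600 = 7.1818 hrs


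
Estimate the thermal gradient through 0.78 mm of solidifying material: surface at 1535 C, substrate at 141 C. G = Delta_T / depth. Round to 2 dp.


G = (1535-141)/0.78 = 1787.18 C/mm


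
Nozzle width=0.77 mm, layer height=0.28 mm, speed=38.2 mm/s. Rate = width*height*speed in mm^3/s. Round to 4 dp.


Rate = 0.77 * 0.28 * 38.2 = 8.2359 mm^3/s
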